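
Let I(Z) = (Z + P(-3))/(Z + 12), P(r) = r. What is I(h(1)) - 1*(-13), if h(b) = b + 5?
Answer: 79/6 ≈ 13.167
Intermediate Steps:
h(b) = 5 + b
I(Z) = (-3 + Z)/(12 + Z) (I(Z) = (Z - 3)/(Z + 12) = (-3 + Z)/(12 + Z))
I(h(1)) - 1*(-13) = (-3 + (5 + 1))/(12 + (5 + 1)) - 1*(-13) = (-3 + 6)/(12 + 6) + 13 = 3/18 + 13 = (1/18)*3 + 13 = ⅙ + 13 = 79/6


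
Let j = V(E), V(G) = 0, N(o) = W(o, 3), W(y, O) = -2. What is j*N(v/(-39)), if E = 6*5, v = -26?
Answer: 0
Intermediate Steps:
N(o) = -2
E = 30
j = 0
j*N(v/(-39)) = 0*(-2) = 0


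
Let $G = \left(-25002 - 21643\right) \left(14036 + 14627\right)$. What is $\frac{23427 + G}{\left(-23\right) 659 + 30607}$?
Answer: $- \frac{668481104}{7725} \approx -86535.0$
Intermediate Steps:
$G = -1336985635$ ($G = \left(-46645\right) 28663 = -1336985635$)
$\frac{23427 + G}{\left(-23\right) 659 + 30607} = \frac{23427 - 1336985635}{\left(-23\right) 659 + 30607} = - \frac{1336962208}{-15157 + 30607} = - \frac{1336962208}{15450} = \left(-1336962208\right) \frac{1}{15450} = - \frac{668481104}{7725}$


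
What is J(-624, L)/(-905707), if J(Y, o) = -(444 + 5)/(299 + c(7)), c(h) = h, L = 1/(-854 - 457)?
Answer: 449/277146342 ≈ 1.6201e-6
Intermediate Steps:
L = -1/1311 (L = 1/(-1311) = -1/1311 ≈ -0.00076278)
J(Y, o) = -449/306 (J(Y, o) = -(444 + 5)/(299 + 7) = -449/306)
J(-624, L)/(-905707) = -449/306/(-905707) = -449/306*(-1/905707) = 449/277146342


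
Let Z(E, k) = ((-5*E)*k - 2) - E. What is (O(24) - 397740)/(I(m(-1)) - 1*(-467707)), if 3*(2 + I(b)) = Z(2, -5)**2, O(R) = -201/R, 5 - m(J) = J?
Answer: -9545961/11241848 ≈ -0.84914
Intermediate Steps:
m(J) = 5 - J
Z(E, k) = -2 - E - 5*E*k (Z(E, k) = (-5*E*k - 2) - E = (-2 - 5*E*k) - E = -2 - E - 5*E*k)
I(b) = 2110/3 (I(b) = -2 + (-2 - 1*2 - 5*2*(-5))**2/3 = -2 + (-2 - 2 + 50)**2/3 = -2 + (1/3)*46**2 = -2 + (1/3)*2116 = -2 + 2116/3 = 2110/3)
(O(24) - 397740)/(I(m(-1)) - 1*(-467707)) = (-201/24 - 397740)/(2110/3 - 1*(-467707)) = (-201*1/24 - 397740)/(2110/3 + 467707) = (-67/8 - 397740)/(1405231/3) = -3181987/8*3/1405231 = -9545961/11241848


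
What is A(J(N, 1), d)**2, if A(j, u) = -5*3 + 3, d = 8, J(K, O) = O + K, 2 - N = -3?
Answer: 144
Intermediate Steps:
N = 5 (N = 2 - 1*(-3) = 2 + 3 = 5)
J(K, O) = K + O
A(j, u) = -12 (A(j, u) = -15 + 3 = -12)
A(J(N, 1), d)**2 = (-12)**2 = 144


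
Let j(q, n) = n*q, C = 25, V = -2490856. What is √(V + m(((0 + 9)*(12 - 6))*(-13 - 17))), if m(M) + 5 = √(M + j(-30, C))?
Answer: √(-2490861 + I*√2370) ≈ 0.02 + 1578.2*I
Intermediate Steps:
m(M) = -5 + √(-750 + M) (m(M) = -5 + √(M + 25*(-30)) = -5 + √(M - 750) = -5 + √(-750 + M))
√(V + m(((0 + 9)*(12 - 6))*(-13 - 17))) = √(-2490856 + (-5 + √(-750 + ((0 + 9)*(12 - 6))*(-13 - 17)))) = √(-2490856 + (-5 + √(-750 + (9*6)*(-30)))) = √(-2490856 + (-5 + √(-750 + 54*(-30)))) = √(-2490856 + (-5 + √(-750 - 1620))) = √(-2490856 + (-5 + √(-2370))) = √(-2490856 + (-5 + I*√2370)) = √(-2490861 + I*√2370)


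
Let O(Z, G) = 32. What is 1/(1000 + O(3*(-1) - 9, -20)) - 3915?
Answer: -4040279/1032 ≈ -3915.0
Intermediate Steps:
1/(1000 + O(3*(-1) - 9, -20)) - 3915 = 1/(1000 + 32) - 3915 = 1/1032 - 3915 = -4040279/1032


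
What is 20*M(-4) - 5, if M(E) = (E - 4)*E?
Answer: 635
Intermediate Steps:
M(E) = E*(-4 + E) (M(E) = (-4 + E)*E = E*(-4 + E))
20*M(-4) - 5 = 20*(-4*(-4 - 4)) - 5 = 20*(-4*(-8)) - 5 = 20*32 - 5 = 640 - 5 = 635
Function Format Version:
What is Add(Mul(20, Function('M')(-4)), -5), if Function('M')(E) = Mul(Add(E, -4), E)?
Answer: 635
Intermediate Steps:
Function('M')(E) = Mul(E, Add(-4, E)) (Function('M')(E) = Mul(Add(-4, E), E) = Mul(E, Add(-4, E)))
Add(Mul(20, Function('M')(-4)), -5) = Add(Mul(20, Mul(-4, Add(-4, -4))), -5) = Add(Mul(20, Mul(-4, -8)), -5) = Add(Mul(20, 32), -5) = Add(640, -5) = 635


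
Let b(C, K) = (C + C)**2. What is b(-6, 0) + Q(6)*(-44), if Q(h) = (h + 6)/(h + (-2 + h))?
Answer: 456/5 ≈ 91.200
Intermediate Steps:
b(C, K) = 4*C**2 (b(C, K) = (2*C)**2 = 4*C**2)
Q(h) = (6 + h)/(-2 + 2*h)
b(-6, 0) + Q(6)*(-44) = 4*(-6)**2 + ((6 + 6)/(2*(-1 + 6)))*(-44) = 4*36 + ((1/2)*12/5)*(-44) = 144 + ((1/2)*(1/5)*12)*(-44) = 144 + (6/5)*(-44) = 144 - 264/5 = 456/5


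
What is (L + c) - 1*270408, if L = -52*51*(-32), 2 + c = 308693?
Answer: 123147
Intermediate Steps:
c = 308691 (c = -2 + 308693 = 308691)
L = 84864 (L = -2652*(-32) = 84864)
(L + c) - 1*270408 = (84864 + 308691) - 1*270408 = 393555 - 270408 = 123147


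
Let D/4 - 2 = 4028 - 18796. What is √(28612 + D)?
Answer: 2*I*√7613 ≈ 174.51*I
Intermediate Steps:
D = -59064 (D = 8 + 4*(4028 - 18796) = 8 + 4*(-14768) = 8 - 59072 = -59064)
√(28612 + D) = √(28612 - 59064) = √(-30452) = 2*I*√7613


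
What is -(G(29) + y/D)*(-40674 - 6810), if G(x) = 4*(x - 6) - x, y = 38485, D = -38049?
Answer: 37331952456/12683 ≈ 2.9435e+6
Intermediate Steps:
G(x) = -24 + 3*x (G(x) = 4*(-6 + x) - x = (-24 + 4*x) - x = -24 + 3*x)
-(G(29) + y/D)*(-40674 - 6810) = -((-24 + 3*29) + 38485/(-38049))*(-40674 - 6810) = -((-24 + 87) + 38485*(-1/38049))*(-47484) = -(63 - 38485/38049)*(-47484) = -2358602*(-47484)/38049 = -1*(-37331952456/12683) = 37331952456/12683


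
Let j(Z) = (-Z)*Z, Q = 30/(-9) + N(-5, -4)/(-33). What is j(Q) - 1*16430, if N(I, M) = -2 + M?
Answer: -17903086/1089 ≈ -16440.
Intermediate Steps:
Q = -104/33 (Q = 30/(-9) + (-2 - 4)/(-33) = 30*(-1/9) - 6*(-1/33) = -10/3 + 2/11 = -104/33 ≈ -3.1515)
j(Z) = -Z**2
j(Q) - 1*16430 = -(-104/33)**2 - 1*16430 = -1*10816/1089 - 16430 = -10816/1089 - 16430 = -17903086/1089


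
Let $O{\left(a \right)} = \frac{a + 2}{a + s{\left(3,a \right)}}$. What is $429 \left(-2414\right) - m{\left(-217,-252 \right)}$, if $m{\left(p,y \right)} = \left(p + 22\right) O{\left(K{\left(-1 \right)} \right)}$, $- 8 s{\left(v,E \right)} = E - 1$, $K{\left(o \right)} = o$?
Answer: $-1035866$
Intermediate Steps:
$s{\left(v,E \right)} = \frac{1}{8} - \frac{E}{8}$ ($s{\left(v,E \right)} = - \frac{E - 1}{8} = - \frac{-1 + E}{8} = \frac{1}{8} - \frac{E}{8}$)
$O{\left(a \right)} = \frac{2 + a}{\frac{1}{8} + \frac{7 a}{8}}$ ($O{\left(a \right)} = \frac{a + 2}{a - \left(- \frac{1}{8} + \frac{a}{8}\right)} = \frac{2 + a}{\frac{1}{8} + \frac{7 a}{8}}$)
$m{\left(p,y \right)} = - \frac{88}{3} - \frac{4 p}{3}$ ($m{\left(p,y \right)} = \left(p + 22\right) \frac{8 \left(2 - 1\right)}{1 + 7 \left(-1\right)} = \left(22 + p\right) 8 \frac{1}{1 - 7} \cdot 1 = \left(22 + p\right) 8 \frac{1}{-6} \cdot 1 = \left(22 + p\right) 8 \left(- \frac{1}{6}\right) 1 = \left(22 + p\right) \left(- \frac{4}{3}\right) = - \frac{88}{3} - \frac{4 p}{3}$)
$429 \left(-2414\right) - m{\left(-217,-252 \right)} = 429 \left(-2414\right) - \left(- \frac{88}{3} - - \frac{868}{3}\right) = -1035606 - \left(- \frac{88}{3} + \frac{868}{3}\right) = -1035606 - 260 = -1035866$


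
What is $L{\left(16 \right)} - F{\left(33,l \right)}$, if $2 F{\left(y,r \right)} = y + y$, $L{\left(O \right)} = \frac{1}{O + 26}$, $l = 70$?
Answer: $- \frac{1385}{42} \approx -32.976$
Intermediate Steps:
$L{\left(O \right)} = \frac{1}{26 + O}$
$F{\left(y,r \right)} = y$ ($F{\left(y,r \right)} = \frac{y + y}{2} = \frac{2 y}{2} = y$)
$L{\left(16 \right)} - F{\left(33,l \right)} = \frac{1}{26 + 16} - 33 = \frac{1}{42} - 33 = - \frac{1385}{42}$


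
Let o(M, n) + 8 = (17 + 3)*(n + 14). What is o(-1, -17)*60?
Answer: -4080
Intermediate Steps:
o(M, n) = 272 + 20*n (o(M, n) = -8 + (17 + 3)*(n + 14) = -8 + 20*(14 + n) = -8 + (280 + 20*n) = 272 + 20*n)
o(-1, -17)*60 = (272 + 20*(-17))*60 = (272 - 340)*60 = -68*60 = -4080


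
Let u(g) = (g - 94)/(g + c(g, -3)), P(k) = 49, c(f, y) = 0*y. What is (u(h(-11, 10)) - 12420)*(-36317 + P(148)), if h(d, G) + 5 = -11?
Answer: 900398435/2 ≈ 4.5020e+8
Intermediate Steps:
c(f, y) = 0
h(d, G) = -16 (h(d, G) = -5 - 11 = -16)
u(g) = (-94 + g)/g (u(g) = (g - 94)/(g + 0) = (-94 + g)/g)
(u(h(-11, 10)) - 12420)*(-36317 + P(148)) = ((-94 - 16)/(-16) - 12420)*(-36317 + 49) = (-1/16*(-110) - 12420)*(-36268) = (55/8 - 12420)*(-36268) = -99305/8*(-36268) = 900398435/2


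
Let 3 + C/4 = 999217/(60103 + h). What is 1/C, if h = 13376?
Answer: 73479/3115120 ≈ 0.023588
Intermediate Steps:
C = 3115120/73479 (C = -12 + 4*(999217/(60103 + 13376)) = -12 + 4*(999217/73479) = -12 + 3996868/73479 = 3115120/73479 ≈ 42.395)
1/C = 1/(3115120/73479) = 73479/3115120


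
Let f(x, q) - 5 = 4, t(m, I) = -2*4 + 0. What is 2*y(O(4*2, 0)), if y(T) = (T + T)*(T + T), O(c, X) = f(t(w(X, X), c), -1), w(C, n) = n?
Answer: 648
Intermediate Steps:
t(m, I) = -8 (t(m, I) = -8 + 0 = -8)
f(x, q) = 9 (f(x, q) = 5 + 4 = 9)
O(c, X) = 9
y(T) = 4*T**2 (y(T) = (2*T)*(2*T) = 4*T**2)
2*y(O(4*2, 0)) = 2*(4*9**2) = 2*(4*81) = 2*324 = 648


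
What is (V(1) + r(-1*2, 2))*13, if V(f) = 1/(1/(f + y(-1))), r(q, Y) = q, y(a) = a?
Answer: -26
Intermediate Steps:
V(f) = -1 + f (V(f) = 1/(1/(f - 1)) = 1/(1/(-1 + f)) = -1 + f)
(V(1) + r(-1*2, 2))*13 = ((-1 + 1) - 1*2)*13 = (0 - 2)*13 = -2*13 = -26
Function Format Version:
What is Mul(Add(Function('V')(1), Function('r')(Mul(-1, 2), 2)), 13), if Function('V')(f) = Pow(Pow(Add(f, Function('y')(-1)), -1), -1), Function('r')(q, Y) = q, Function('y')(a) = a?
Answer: -26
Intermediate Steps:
Function('V')(f) = Add(-1, f) (Function('V')(f) = Pow(Pow(Add(f, -1), -1), -1) = Pow(Pow(Add(-1, f), -1), -1) = Add(-1, f))
Mul(Add(Function('V')(1), Function('r')(Mul(-1, 2), 2)), 13) = Mul(Add(Add(-1, 1), Mul(-1, 2)), 13) = Mul(Add(0, -2), 13) = Mul(-2, 13) = -26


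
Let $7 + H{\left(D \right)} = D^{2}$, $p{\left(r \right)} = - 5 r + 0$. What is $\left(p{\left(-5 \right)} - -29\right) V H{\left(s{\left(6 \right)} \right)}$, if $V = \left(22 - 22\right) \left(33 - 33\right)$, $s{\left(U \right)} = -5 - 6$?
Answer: $0$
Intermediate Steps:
$s{\left(U \right)} = -11$ ($s{\left(U \right)} = -5 - 6 = -11$)
$p{\left(r \right)} = - 5 r$
$V = 0$ ($V = 0 \cdot 0 = 0$)
$H{\left(D \right)} = -7 + D^{2}$
$\left(p{\left(-5 \right)} - -29\right) V H{\left(s{\left(6 \right)} \right)} = \left(\left(-5\right) \left(-5\right) - -29\right) 0 \left(-7 + \left(-11\right)^{2}\right) = \left(25 + 29\right) 0 \left(-7 + 121\right) = 54 \cdot 0 \cdot 114 = 0 \cdot 114 = 0$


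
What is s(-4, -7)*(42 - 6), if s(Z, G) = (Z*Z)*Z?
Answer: -2304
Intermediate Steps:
s(Z, G) = Z³ (s(Z, G) = Z²*Z = Z³)
s(-4, -7)*(42 - 6) = (-4)³*(42 - 6) = -64*36 = -2304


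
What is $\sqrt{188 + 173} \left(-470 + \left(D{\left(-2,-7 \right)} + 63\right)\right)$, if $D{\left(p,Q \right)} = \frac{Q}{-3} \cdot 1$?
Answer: $- \frac{23066}{3} \approx -7688.7$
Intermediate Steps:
$D{\left(p,Q \right)} = - \frac{Q}{3}$ ($D{\left(p,Q \right)} = Q \left(- \frac{1}{3}\right) 1 = - \frac{Q}{3} \cdot 1 = - \frac{Q}{3}$)
$\sqrt{188 + 173} \left(-470 + \left(D{\left(-2,-7 \right)} + 63\right)\right) = \sqrt{188 + 173} \left(-470 + \left(\left(- \frac{1}{3}\right) \left(-7\right) + 63\right)\right) = \sqrt{361} \left(-470 + \left(\frac{7}{3} + 63\right)\right) = 19 \left(-470 + \frac{196}{3}\right) = 19 \left(- \frac{1214}{3}\right) = - \frac{23066}{3}$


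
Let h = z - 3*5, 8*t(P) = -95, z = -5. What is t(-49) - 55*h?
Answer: 8705/8 ≈ 1088.1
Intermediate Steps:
t(P) = -95/8 (t(P) = (1/8)*(-95) = -95/8)
h = -20 (h = -5 - 3*5 = -5 - 15 = -20)
t(-49) - 55*h = -95/8 - 55*(-20) = -95/8 + 1100 = 8705/8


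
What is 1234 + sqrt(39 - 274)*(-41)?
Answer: 1234 - 41*I*sqrt(235) ≈ 1234.0 - 628.52*I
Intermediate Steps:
1234 + sqrt(39 - 274)*(-41) = 1234 + sqrt(-235)*(-41) = 1234 + (I*sqrt(235))*(-41) = 1234 - 41*I*sqrt(235)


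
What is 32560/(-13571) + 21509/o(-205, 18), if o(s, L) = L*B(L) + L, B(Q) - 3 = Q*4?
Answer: 247356559/18565128 ≈ 13.324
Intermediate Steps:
B(Q) = 3 + 4*Q (B(Q) = 3 + Q*4 = 3 + 4*Q)
o(s, L) = L + L*(3 + 4*L) (o(s, L) = L*(3 + 4*L) + L = L + L*(3 + 4*L))
32560/(-13571) + 21509/o(-205, 18) = 32560/(-13571) + 21509/((4*18*(1 + 18))) = 32560*(-1/13571) + 21509/((4*18*19)) = -32560/13571 + 21509/1368 = 247356559/18565128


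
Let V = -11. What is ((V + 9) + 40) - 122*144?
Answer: -17530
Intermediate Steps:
((V + 9) + 40) - 122*144 = ((-11 + 9) + 40) - 122*144 = (-2 + 40) - 17568 = 38 - 17568 = -17530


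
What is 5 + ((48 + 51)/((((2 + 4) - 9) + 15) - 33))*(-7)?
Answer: 38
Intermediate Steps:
5 + ((48 + 51)/((((2 + 4) - 9) + 15) - 33))*(-7) = 5 + (99/(((6 - 9) + 15) - 33))*(-7) = 5 + (99/((-3 + 15) - 33))*(-7) = 5 + (99/(12 - 33))*(-7) = 5 + (99/(-21))*(-7) = 5 + (99*(-1/21))*(-7) = 5 - 33/7*(-7) = 5 + 33 = 38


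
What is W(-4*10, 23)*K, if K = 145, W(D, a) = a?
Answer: 3335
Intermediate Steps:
W(-4*10, 23)*K = 23*145 = 3335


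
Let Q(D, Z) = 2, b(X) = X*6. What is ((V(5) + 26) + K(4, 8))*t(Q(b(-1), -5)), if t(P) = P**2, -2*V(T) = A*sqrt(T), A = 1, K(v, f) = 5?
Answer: 124 - 2*sqrt(5) ≈ 119.53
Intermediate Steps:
b(X) = 6*X
V(T) = -sqrt(T)/2
((V(5) + 26) + K(4, 8))*t(Q(b(-1), -5)) = ((-sqrt(5)/2 + 26) + 5)*2**2 = ((26 - sqrt(5)/2) + 5)*4 = (31 - sqrt(5)/2)*4 = 124 - 2*sqrt(5)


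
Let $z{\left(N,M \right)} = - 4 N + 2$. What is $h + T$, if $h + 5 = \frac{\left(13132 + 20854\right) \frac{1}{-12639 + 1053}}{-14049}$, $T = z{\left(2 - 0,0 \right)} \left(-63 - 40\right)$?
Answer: $\frac{49889547334}{81385857} \approx 613.0$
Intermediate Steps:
$z{\left(N,M \right)} = 2 - 4 N$
$T = 618$ ($T = \left(2 - 4 \left(2 - 0\right)\right) \left(-63 - 40\right) = \left(2 - 4 \left(2 + 0\right)\right) \left(-103\right) = \left(2 - 8\right) \left(-103\right) = \left(-6\right) \left(-103\right) = 618$)
$h = - \frac{406912292}{81385857}$ ($h = -5 + \frac{\left(13132 + 20854\right) \frac{1}{-12639 + 1053}}{-14049} = -5 + \frac{33986}{-11586} \left(- \frac{1}{14049}\right) = -5 + 33986 \left(- \frac{1}{11586}\right) \left(- \frac{1}{14049}\right) = -5 - - \frac{16993}{81385857} = -5 + \frac{16993}{81385857} = - \frac{406912292}{81385857} \approx -4.9998$)
$h + T = - \frac{406912292}{81385857} + 618 = \frac{49889547334}{81385857}$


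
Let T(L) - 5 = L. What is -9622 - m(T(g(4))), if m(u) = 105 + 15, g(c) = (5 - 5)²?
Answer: -9742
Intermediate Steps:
g(c) = 0 (g(c) = 0² = 0)
T(L) = 5 + L
m(u) = 120
-9622 - m(T(g(4))) = -9622 - 1*120 = -9622 - 120 = -9742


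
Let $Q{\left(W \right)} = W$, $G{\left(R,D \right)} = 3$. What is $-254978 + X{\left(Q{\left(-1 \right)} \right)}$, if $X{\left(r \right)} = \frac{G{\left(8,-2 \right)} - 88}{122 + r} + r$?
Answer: $- \frac{30852544}{121} \approx -2.5498 \cdot 10^{5}$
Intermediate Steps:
$X{\left(r \right)} = r - \frac{85}{122 + r}$ ($X{\left(r \right)} = \frac{3 - 88}{122 + r} + r = - \frac{85}{122 + r} + r = r - \frac{85}{122 + r}$)
$-254978 + X{\left(Q{\left(-1 \right)} \right)} = -254978 + \frac{-85 + \left(-1\right)^{2} + 122 \left(-1\right)}{122 - 1} = -254978 + \frac{-85 + 1 - 122}{121} = -254978 + \frac{1}{121} \left(-206\right) = -254978 - \frac{206}{121} = - \frac{30852544}{121}$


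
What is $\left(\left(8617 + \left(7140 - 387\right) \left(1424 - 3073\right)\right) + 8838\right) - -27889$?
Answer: $-11090353$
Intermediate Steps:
$\left(\left(8617 + \left(7140 - 387\right) \left(1424 - 3073\right)\right) + 8838\right) - -27889 = \left(\left(8617 + 6753 \left(-1649\right)\right) + 8838\right) + 27889 = \left(\left(8617 - 11135697\right) + 8838\right) + 27889 = \left(-11127080 + 8838\right) + 27889 = -11118242 + 27889 = -11090353$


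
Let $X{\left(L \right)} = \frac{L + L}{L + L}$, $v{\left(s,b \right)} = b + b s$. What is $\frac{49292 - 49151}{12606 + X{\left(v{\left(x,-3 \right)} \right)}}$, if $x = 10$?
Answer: $\frac{141}{12607} \approx 0.011184$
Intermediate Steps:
$X{\left(L \right)} = 1$ ($X{\left(L \right)} = \frac{2 L}{2 L} = 2 L \frac{1}{2 L} = 1$)
$\frac{49292 - 49151}{12606 + X{\left(v{\left(x,-3 \right)} \right)}} = \frac{49292 - 49151}{12606 + 1} = \frac{141}{12607}$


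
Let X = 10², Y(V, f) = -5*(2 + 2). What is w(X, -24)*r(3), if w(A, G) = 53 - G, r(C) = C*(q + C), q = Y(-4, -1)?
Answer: -3927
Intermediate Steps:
Y(V, f) = -20 (Y(V, f) = -5*4 = -20)
q = -20
X = 100
r(C) = C*(-20 + C)
w(X, -24)*r(3) = (53 - 1*(-24))*(3*(-20 + 3)) = (53 + 24)*(3*(-17)) = 77*(-51) = -3927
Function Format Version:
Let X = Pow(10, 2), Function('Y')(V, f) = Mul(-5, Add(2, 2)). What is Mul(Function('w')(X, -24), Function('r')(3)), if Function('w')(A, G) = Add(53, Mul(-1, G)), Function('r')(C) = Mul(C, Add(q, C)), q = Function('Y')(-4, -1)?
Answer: -3927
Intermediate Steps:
Function('Y')(V, f) = -20 (Function('Y')(V, f) = Mul(-5, 4) = -20)
q = -20
X = 100
Function('r')(C) = Mul(C, Add(-20, C))
Mul(Function('w')(X, -24), Function('r')(3)) = Mul(Add(53, Mul(-1, -24)), Mul(3, Add(-20, 3))) = Mul(Add(53, 24), Mul(3, -17)) = Mul(77, -51) = -3927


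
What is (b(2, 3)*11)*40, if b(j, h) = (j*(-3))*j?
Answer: -5280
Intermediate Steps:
b(j, h) = -3*j² (b(j, h) = (-3*j)*j = -3*j²)
(b(2, 3)*11)*40 = (-3*2²*11)*40 = (-3*4*11)*40 = -12*11*40 = -132*40 = -5280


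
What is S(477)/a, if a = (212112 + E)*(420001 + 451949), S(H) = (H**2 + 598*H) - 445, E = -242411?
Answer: -51233/2641921305 ≈ -1.9392e-5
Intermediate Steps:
S(H) = -445 + H**2 + 598*H
a = -26419213050 (a = (212112 - 242411)*(420001 + 451949) = -30299*871950 = -26419213050)
S(477)/a = (-445 + 477**2 + 598*477)/(-26419213050) = (-445 + 227529 + 285246)*(-1/26419213050) = 512330*(-1/26419213050) = -51233/2641921305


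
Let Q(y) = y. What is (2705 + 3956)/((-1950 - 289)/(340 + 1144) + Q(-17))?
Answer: -9884924/27467 ≈ -359.88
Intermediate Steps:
(2705 + 3956)/((-1950 - 289)/(340 + 1144) + Q(-17)) = (2705 + 3956)/((-1950 - 289)/(340 + 1144) - 17) = 6661/(-2239/1484 - 17) = 6661/(-27467/1484) = 6661*(-1484/27467) = -9884924/27467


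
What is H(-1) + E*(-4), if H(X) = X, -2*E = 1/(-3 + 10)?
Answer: -5/7 ≈ -0.71429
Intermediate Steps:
E = -1/14 (E = -1/(2*(-3 + 10)) = -½/7 = -½*⅐ = -1/14 ≈ -0.071429)
H(-1) + E*(-4) = -1 - 1/14*(-4) = -1 + 2/7 = -5/7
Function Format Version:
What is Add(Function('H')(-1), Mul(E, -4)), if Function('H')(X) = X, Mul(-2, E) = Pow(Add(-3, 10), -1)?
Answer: Rational(-5, 7) ≈ -0.71429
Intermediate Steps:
E = Rational(-1, 14) (E = Mul(Rational(-1, 2), Pow(Add(-3, 10), -1)) = Mul(Rational(-1, 2), Pow(7, -1)) = Mul(Rational(-1, 2), Rational(1, 7)) = Rational(-1, 14) ≈ -0.071429)
Add(Function('H')(-1), Mul(E, -4)) = Add(-1, Mul(Rational(-1, 14), -4)) = Add(-1, Rational(2, 7)) = Rational(-5, 7)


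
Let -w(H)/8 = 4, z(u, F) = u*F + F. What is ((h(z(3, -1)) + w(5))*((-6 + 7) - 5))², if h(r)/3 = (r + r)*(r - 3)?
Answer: 295936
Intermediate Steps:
z(u, F) = F + F*u (z(u, F) = F*u + F = F + F*u)
h(r) = 6*r*(-3 + r) (h(r) = 3*((r + r)*(r - 3)) = 3*((2*r)*(-3 + r)) = 3*(2*r*(-3 + r)) = 6*r*(-3 + r))
w(H) = -32 (w(H) = -8*4 = -32)
((h(z(3, -1)) + w(5))*((-6 + 7) - 5))² = ((6*(-(1 + 3))*(-3 - (1 + 3)) - 32)*((-6 + 7) - 5))² = ((6*(-1*4)*(-3 - 1*4) - 32)*(1 - 5))² = ((6*(-4)*(-3 - 4) - 32)*(-4))² = ((6*(-4)*(-7) - 32)*(-4))² = ((168 - 32)*(-4))² = (136*(-4))² = (-544)² = 295936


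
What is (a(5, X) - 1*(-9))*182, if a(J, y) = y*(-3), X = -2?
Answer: 2730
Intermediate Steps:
a(J, y) = -3*y
(a(5, X) - 1*(-9))*182 = (-3*(-2) - 1*(-9))*182 = (6 + 9)*182 = 15*182 = 2730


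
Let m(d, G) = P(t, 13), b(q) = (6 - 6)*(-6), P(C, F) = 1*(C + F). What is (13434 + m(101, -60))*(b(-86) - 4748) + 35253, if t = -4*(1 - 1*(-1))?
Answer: -63773119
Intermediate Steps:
t = -8 (t = -4*(1 + 1) = -4*2 = -8)
P(C, F) = C + F
b(q) = 0 (b(q) = 0*(-6) = 0)
m(d, G) = 5 (m(d, G) = -8 + 13 = 5)
(13434 + m(101, -60))*(b(-86) - 4748) + 35253 = (13434 + 5)*(0 - 4748) + 35253 = 13439*(-4748) + 35253 = -63808372 + 35253 = -63773119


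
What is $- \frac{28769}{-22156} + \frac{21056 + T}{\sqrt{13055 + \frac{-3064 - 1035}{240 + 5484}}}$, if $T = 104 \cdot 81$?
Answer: $\frac{28769}{22156} + \frac{176880 \sqrt{11880912639}}{74722721} \approx 259.32$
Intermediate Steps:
$T = 8424$
$- \frac{28769}{-22156} + \frac{21056 + T}{\sqrt{13055 + \frac{-3064 - 1035}{240 + 5484}}} = - \frac{28769}{-22156} + \frac{21056 + 8424}{\sqrt{13055 + \frac{-3064 - 1035}{240 + 5484}}} = \left(-28769\right) \left(- \frac{1}{22156}\right) + \frac{29480}{\sqrt{13055 - \frac{4099}{5724}}} = \frac{28769}{22156} + \frac{29480}{\sqrt{13055 - \frac{4099}{5724}}} = \frac{28769}{22156} + \frac{29480}{\sqrt{\frac{74722721}{5724}}} = \frac{28769}{22156} + \frac{29480}{\frac{1}{954} \sqrt{11880912639}} = \frac{28769}{22156} + 29480 \frac{6 \sqrt{11880912639}}{74722721} = \frac{28769}{22156} + \frac{176880 \sqrt{11880912639}}{74722721}$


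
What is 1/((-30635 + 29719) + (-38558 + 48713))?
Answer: 1/9239 ≈ 0.00010824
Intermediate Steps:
1/((-30635 + 29719) + (-38558 + 48713)) = 1/(-916 + 10155) = 1/9239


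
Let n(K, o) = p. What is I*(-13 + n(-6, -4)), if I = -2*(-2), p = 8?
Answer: -20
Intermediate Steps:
n(K, o) = 8
I = 4
I*(-13 + n(-6, -4)) = 4*(-13 + 8) = 4*(-5) = -20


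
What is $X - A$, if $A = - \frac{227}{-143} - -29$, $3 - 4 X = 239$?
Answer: $- \frac{12811}{143} \approx -89.587$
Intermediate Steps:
$X = -59$ ($X = \frac{3}{4} - \frac{239}{4} = -59$)
$A = \frac{4374}{143}$ ($A = \left(-227\right) \left(- \frac{1}{143}\right) + 29 = \frac{227}{143} + 29 = \frac{4374}{143} \approx 30.587$)
$X - A = -59 - \frac{4374}{143} = - \frac{12811}{143}$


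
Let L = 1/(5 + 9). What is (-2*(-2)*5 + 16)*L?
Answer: 18/7 ≈ 2.5714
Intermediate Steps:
L = 1/14 ≈ 0.071429
(-2*(-2)*5 + 16)*L = (-2*(-2)*5 + 16)*(1/14) = (4*5 + 16)*(1/14) = (20 + 16)*(1/14) = 36*(1/14) = 18/7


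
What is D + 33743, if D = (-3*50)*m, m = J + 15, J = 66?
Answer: 21593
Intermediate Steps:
m = 81 (m = 66 + 15 = 81)
D = -12150 (D = -3*50*81 = -150*81 = -12150)
D + 33743 = -12150 + 33743 = 21593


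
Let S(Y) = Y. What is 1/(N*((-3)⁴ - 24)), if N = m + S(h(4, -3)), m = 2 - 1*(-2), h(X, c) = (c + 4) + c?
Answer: 1/114 ≈ 0.0087719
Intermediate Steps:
h(X, c) = 4 + 2*c (h(X, c) = (4 + c) + c = 4 + 2*c)
m = 4 (m = 2 + 2 = 4)
N = 2 (N = 4 + (4 + 2*(-3)) = 4 + (4 - 6) = 4 - 2 = 2)
1/(N*((-3)⁴ - 24)) = 1/(2*((-3)⁴ - 24)) = 1/(2*(81 - 24)) = 1/(2*57) = 1/114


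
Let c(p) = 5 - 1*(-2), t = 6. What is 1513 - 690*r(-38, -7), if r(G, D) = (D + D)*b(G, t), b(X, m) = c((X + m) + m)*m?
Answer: 407233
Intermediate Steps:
c(p) = 7 (c(p) = 5 + 2 = 7)
b(X, m) = 7*m
r(G, D) = 84*D (r(G, D) = (D + D)*(7*6) = (2*D)*42 = 84*D)
1513 - 690*r(-38, -7) = 1513 - 57960*(-7) = 1513 - 690*(-588) = 1513 + 405720 = 407233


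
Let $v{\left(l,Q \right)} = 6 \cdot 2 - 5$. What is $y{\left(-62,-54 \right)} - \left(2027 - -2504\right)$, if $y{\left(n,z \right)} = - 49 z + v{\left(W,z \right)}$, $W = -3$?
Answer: $-1878$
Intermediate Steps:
$v{\left(l,Q \right)} = 7$ ($v{\left(l,Q \right)} = 12 - 5 = 7$)
$y{\left(n,z \right)} = 7 - 49 z$ ($y{\left(n,z \right)} = - 49 z + 7 = 7 - 49 z$)
$y{\left(-62,-54 \right)} - \left(2027 - -2504\right) = \left(7 - -2646\right) - \left(2027 - -2504\right) = \left(7 + 2646\right) - \left(2027 + 2504\right) = 2653 - 4531 = -1878$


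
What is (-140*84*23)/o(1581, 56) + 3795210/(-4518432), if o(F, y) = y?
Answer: -1212656765/251024 ≈ -4830.8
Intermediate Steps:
(-140*84*23)/o(1581, 56) + 3795210/(-4518432) = (-140*84*23)/56 + 3795210/(-4518432) = -11760*23*(1/56) + 3795210*(-1/4518432) = -270480*1/56 - 210845/251024 = -4830 - 210845/251024 = -1212656765/251024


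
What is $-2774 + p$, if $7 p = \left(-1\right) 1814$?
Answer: $- \frac{21232}{7} \approx -3033.1$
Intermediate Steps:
$p = - \frac{1814}{7}$ ($p = \frac{\left(-1\right) 1814}{7} = \frac{1}{7} \left(-1814\right) = - \frac{1814}{7} \approx -259.14$)
$-2774 + p = -2774 - \frac{1814}{7} = - \frac{21232}{7}$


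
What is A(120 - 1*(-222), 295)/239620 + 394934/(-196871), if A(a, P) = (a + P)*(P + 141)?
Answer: -9989177127/11793557255 ≈ -0.84700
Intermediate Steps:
A(a, P) = (141 + P)*(P + a) (A(a, P) = (P + a)*(141 + P) = (141 + P)*(P + a))
A(120 - 1*(-222), 295)/239620 + 394934/(-196871) = (295² + 141*295 + 141*(120 - 1*(-222)) + 295*(120 - 1*(-222)))/239620 + 394934/(-196871) = (87025 + 41595 + 141*(120 + 222) + 295*(120 + 222))*(1/239620) + 394934*(-1/196871) = (87025 + 41595 + 141*342 + 295*342)*(1/239620) - 394934/196871 = (87025 + 41595 + 48222 + 100890)*(1/239620) - 394934/196871 = 277732*(1/239620) - 394934/196871 = 69433/59905 - 394934/196871 = -9989177127/11793557255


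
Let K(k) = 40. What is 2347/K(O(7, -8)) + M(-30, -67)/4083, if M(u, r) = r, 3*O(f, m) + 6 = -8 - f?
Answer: 9580121/163320 ≈ 58.659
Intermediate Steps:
O(f, m) = -14/3 - f/3 (O(f, m) = -2 + (-8 - f)/3 = -2 + (-8/3 - f/3) = -14/3 - f/3)
2347/K(O(7, -8)) + M(-30, -67)/4083 = 2347/40 - 67/4083 = 9580121/163320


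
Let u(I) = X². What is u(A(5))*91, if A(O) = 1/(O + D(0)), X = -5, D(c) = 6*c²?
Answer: 2275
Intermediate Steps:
A(O) = 1/O (A(O) = 1/(O + 6*0²) = 1/(O + 6*0) = 1/(O + 0) = 1/O)
u(I) = 25 (u(I) = (-5)² = 25)
u(A(5))*91 = 25*91 = 2275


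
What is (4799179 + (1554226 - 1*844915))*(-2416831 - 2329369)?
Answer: -26144395238000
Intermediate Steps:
(4799179 + (1554226 - 1*844915))*(-2416831 - 2329369) = (4799179 + (1554226 - 844915))*(-4746200) = (4799179 + 709311)*(-4746200) = 5508490*(-4746200) = -26144395238000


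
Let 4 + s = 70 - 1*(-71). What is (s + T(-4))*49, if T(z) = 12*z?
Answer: 4361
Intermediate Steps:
s = 137 (s = -4 + (70 - 1*(-71)) = -4 + (70 + 71) = -4 + 141 = 137)
(s + T(-4))*49 = (137 + 12*(-4))*49 = (137 - 48)*49 = 89*49 = 4361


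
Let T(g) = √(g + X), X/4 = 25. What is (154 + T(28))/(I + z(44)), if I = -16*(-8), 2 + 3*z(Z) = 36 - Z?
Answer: 21/17 + 12*√2/187 ≈ 1.3260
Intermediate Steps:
X = 100 (X = 4*25 = 100)
z(Z) = 34/3 - Z/3 (z(Z) = -⅔ + (36 - Z)/3 = -⅔ + (12 - Z/3) = 34/3 - Z/3)
I = 128
T(g) = √(100 + g) (T(g) = √(g + 100) = √(100 + g))
(154 + T(28))/(I + z(44)) = (154 + √(100 + 28))/(128 + (34/3 - ⅓*44)) = (154 + √128)/(128 + (34/3 - 44/3)) = (154 + 8*√2)/(128 - 10/3) = (154 + 8*√2)/(374/3) = (154 + 8*√2)*(3/374) = 21/17 + 12*√2/187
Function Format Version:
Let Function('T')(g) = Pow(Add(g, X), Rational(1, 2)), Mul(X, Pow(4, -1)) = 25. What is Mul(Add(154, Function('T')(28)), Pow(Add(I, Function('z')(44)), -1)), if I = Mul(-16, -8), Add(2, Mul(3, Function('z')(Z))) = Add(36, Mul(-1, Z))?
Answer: Add(Rational(21, 17), Mul(Rational(12, 187), Pow(2, Rational(1, 2)))) ≈ 1.3260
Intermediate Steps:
X = 100 (X = Mul(4, 25) = 100)
Function('z')(Z) = Add(Rational(34, 3), Mul(Rational(-1, 3), Z)) (Function('z')(Z) = Add(Rational(-2, 3), Mul(Rational(1, 3), Add(36, Mul(-1, Z)))) = Add(Rational(-2, 3), Add(12, Mul(Rational(-1, 3), Z))) = Add(Rational(34, 3), Mul(Rational(-1, 3), Z)))
I = 128
Function('T')(g) = Pow(Add(100, g), Rational(1, 2)) (Function('T')(g) = Pow(Add(g, 100), Rational(1, 2)) = Pow(Add(100, g), Rational(1, 2)))
Mul(Add(154, Function('T')(28)), Pow(Add(I, Function('z')(44)), -1)) = Mul(Add(154, Pow(Add(100, 28), Rational(1, 2))), Pow(Add(128, Add(Rational(34, 3), Mul(Rational(-1, 3), 44))), -1)) = Mul(Add(154, Pow(128, Rational(1, 2))), Pow(Add(128, Add(Rational(34, 3), Rational(-44, 3))), -1)) = Mul(Add(154, Mul(8, Pow(2, Rational(1, 2)))), Pow(Add(128, Rational(-10, 3)), -1)) = Mul(Add(154, Mul(8, Pow(2, Rational(1, 2)))), Pow(Rational(374, 3), -1)) = Mul(Add(154, Mul(8, Pow(2, Rational(1, 2)))), Rational(3, 374)) = Add(Rational(21, 17), Mul(Rational(12, 187), Pow(2, Rational(1, 2))))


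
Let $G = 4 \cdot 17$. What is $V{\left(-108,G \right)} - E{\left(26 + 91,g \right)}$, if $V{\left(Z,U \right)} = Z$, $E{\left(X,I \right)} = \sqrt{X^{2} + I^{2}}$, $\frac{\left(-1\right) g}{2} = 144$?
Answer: $-108 - 9 \sqrt{1193} \approx -418.86$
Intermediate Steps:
$g = -288$ ($g = \left(-2\right) 144 = -288$)
$E{\left(X,I \right)} = \sqrt{I^{2} + X^{2}}$
$G = 68$
$V{\left(-108,G \right)} - E{\left(26 + 91,g \right)} = -108 - \sqrt{\left(-288\right)^{2} + \left(26 + 91\right)^{2}} = -108 - \sqrt{82944 + 117^{2}} = -108 - \sqrt{82944 + 13689} = -108 - \sqrt{96633} = -108 - 9 \sqrt{1193}$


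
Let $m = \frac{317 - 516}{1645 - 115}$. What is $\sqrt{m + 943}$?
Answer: $\frac{\sqrt{245240470}}{510} \approx 30.706$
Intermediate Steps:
$m = - \frac{199}{1530} \approx -0.13007$
$\sqrt{m + 943} = \sqrt{- \frac{199}{1530} + 943} = \sqrt{\frac{1442591}{1530}} = \frac{\sqrt{245240470}}{510}$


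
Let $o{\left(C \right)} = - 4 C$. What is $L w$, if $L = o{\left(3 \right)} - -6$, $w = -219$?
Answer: $1314$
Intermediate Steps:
$L = -6$ ($L = \left(-4\right) 3 - -6 = -12 + 6 = -6$)
$L w = \left(-6\right) \left(-219\right) = 1314$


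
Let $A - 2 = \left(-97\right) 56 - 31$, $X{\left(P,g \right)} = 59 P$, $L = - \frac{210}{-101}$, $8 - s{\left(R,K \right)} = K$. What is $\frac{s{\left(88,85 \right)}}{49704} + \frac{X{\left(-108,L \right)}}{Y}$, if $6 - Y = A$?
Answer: $- \frac{317134847}{271731768} \approx -1.1671$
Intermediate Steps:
$s{\left(R,K \right)} = 8 - K$
$L = \frac{210}{101}$ ($L = \left(-210\right) \left(- \frac{1}{101}\right) = \frac{210}{101} \approx 2.0792$)
$A = -5461$ ($A = 2 - 5463 = -5461$)
$Y = 5467$ ($Y = 6 - -5461 = 6 + 5461 = 5467$)
$\frac{s{\left(88,85 \right)}}{49704} + \frac{X{\left(-108,L \right)}}{Y} = \frac{8 - 85}{49704} + \frac{59 \left(-108\right)}{5467} = \left(8 - 85\right) \frac{1}{49704} - \frac{6372}{5467} = \left(-77\right) \frac{1}{49704} - \frac{6372}{5467} = - \frac{77}{49704} - \frac{6372}{5467} = - \frac{317134847}{271731768}$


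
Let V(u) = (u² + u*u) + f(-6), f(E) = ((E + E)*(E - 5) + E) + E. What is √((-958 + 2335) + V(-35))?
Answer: √3947 ≈ 62.825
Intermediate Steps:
f(E) = 2*E + 2*E*(-5 + E) (f(E) = ((2*E)*(-5 + E) + E) + E = (2*E*(-5 + E) + E) + E = (E + 2*E*(-5 + E)) + E = 2*E + 2*E*(-5 + E))
V(u) = 120 + 2*u² (V(u) = (u² + u*u) + 2*(-6)*(-4 - 6) = (u² + u²) + 2*(-6)*(-10) = 2*u² + 120 = 120 + 2*u²)
√((-958 + 2335) + V(-35)) = √((-958 + 2335) + (120 + 2*(-35)²)) = √(1377 + (120 + 2*1225)) = √(1377 + (120 + 2450)) = √(1377 + 2570) = √3947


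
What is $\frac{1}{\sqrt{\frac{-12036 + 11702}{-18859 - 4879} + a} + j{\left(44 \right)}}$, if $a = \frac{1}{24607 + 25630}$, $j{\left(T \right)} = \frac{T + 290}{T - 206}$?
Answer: $- \frac{733240815021}{1506732326899} - \frac{13122 \sqrt{10350149161066}}{1506732326899} \approx -0.51466$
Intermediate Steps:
$j{\left(T \right)} = \frac{290 + T}{-206 + T}$
$a = \frac{1}{50237} \approx 1.9906 \cdot 10^{-5}$
$\frac{1}{\sqrt{\frac{-12036 + 11702}{-18859 - 4879} + a} + j{\left(44 \right)}} = \frac{1}{\sqrt{\frac{-12036 + 11702}{-18859 - 4879} + \frac{1}{50237}} + \frac{290 + 44}{-206 + 44}} = \frac{1}{\sqrt{- \frac{334}{-23738} + \frac{1}{50237}} + \frac{1}{-162} \cdot 334} = \frac{1}{\sqrt{\left(-334\right) \left(- \frac{1}{23738}\right) + \frac{1}{50237}} - \frac{167}{81}} = \frac{1}{\sqrt{\frac{167}{11869} + \frac{1}{50237}} - \frac{167}{81}} = \frac{1}{\sqrt{\frac{763768}{54205723}} - \frac{167}{81}} = \frac{1}{\frac{2 \sqrt{10350149161066}}{54205723} - \frac{167}{81}} = \frac{1}{- \frac{167}{81} + \frac{2 \sqrt{10350149161066}}{54205723}}$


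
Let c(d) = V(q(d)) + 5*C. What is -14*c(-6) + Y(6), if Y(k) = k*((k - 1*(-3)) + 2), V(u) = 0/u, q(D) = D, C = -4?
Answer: 346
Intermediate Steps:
V(u) = 0
Y(k) = k*(5 + k) (Y(k) = k*((k + 3) + 2) = k*((3 + k) + 2) = k*(5 + k))
c(d) = -20 (c(d) = 0 + 5*(-4) = 0 - 20 = -20)
-14*c(-6) + Y(6) = -14*(-20) + 6*(5 + 6) = 280 + 6*11 = 280 + 66 = 346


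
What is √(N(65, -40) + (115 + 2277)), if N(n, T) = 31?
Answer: √2423 ≈ 49.224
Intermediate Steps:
√(N(65, -40) + (115 + 2277)) = √(31 + (115 + 2277)) = √(31 + 2392) = √2423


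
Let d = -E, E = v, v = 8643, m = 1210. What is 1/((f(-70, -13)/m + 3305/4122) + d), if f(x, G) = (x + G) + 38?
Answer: -249381/2155209305 ≈ -0.00011571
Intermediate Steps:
f(x, G) = 38 + G + x (f(x, G) = (G + x) + 38 = 38 + G + x)
E = 8643
d = -8643 (d = -1*8643 = -8643)
1/((f(-70, -13)/m + 3305/4122) + d) = 1/(((38 - 13 - 70)/1210 + 3305/4122) - 8643) = 1/((-45*1/1210 + 3305*(1/4122)) - 8643) = 1/((-9/242 + 3305/4122) - 8643) = 1/(190678/249381 - 8643) = 1/(-2155209305/249381) = -249381/2155209305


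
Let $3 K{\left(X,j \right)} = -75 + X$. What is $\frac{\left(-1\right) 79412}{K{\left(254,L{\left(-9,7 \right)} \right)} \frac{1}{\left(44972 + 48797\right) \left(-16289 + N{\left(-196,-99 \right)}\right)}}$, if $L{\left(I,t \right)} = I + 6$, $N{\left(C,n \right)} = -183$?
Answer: $\frac{367970503244448}{179} \approx 2.0557 \cdot 10^{12}$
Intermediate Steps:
$L{\left(I,t \right)} = 6 + I$
$K{\left(X,j \right)} = -25 + \frac{X}{3}$ ($K{\left(X,j \right)} = \frac{-75 + X}{3} = -25 + \frac{X}{3}$)
$\frac{\left(-1\right) 79412}{K{\left(254,L{\left(-9,7 \right)} \right)} \frac{1}{\left(44972 + 48797\right) \left(-16289 + N{\left(-196,-99 \right)}\right)}} = \frac{\left(-1\right) 79412}{\left(-25 + \frac{1}{3} \cdot 254\right) \frac{1}{\left(44972 + 48797\right) \left(-16289 - 183\right)}} = - \frac{79412}{\left(-25 + \frac{254}{3}\right) \frac{1}{93769 \left(-16472\right)}} = - \frac{79412}{\frac{179}{3} \frac{1}{-1544562968}} = - \frac{79412}{\frac{179}{3} \left(- \frac{1}{1544562968}\right)} = - \frac{79412}{- \frac{179}{4633688904}} = \left(-79412\right) \left(- \frac{4633688904}{179}\right) = \frac{367970503244448}{179}$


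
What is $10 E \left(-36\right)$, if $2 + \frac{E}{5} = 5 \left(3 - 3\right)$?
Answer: $3600$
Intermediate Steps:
$E = -10$ ($E = -10 + 5 \cdot 5 \left(3 - 3\right) = -10 + 5 \cdot 5 \cdot 0 = -10 + 5 \cdot 0 = -10 + 0 = -10$)
$10 E \left(-36\right) = 10 \left(-10\right) \left(-36\right) = \left(-100\right) \left(-36\right) = 3600$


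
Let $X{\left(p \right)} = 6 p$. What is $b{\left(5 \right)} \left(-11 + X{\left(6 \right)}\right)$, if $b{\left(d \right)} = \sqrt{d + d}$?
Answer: $25 \sqrt{10} \approx 79.057$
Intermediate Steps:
$b{\left(d \right)} = \sqrt{2} \sqrt{d}$ ($b{\left(d \right)} = \sqrt{2 d} = \sqrt{2} \sqrt{d}$)
$b{\left(5 \right)} \left(-11 + X{\left(6 \right)}\right) = \sqrt{2} \sqrt{5} \left(-11 + 6 \cdot 6\right) = \sqrt{10} \left(-11 + 36\right) = \sqrt{10} \cdot 25 = 25 \sqrt{10}$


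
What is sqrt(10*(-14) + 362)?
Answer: sqrt(222) ≈ 14.900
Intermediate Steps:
sqrt(10*(-14) + 362) = sqrt(-140 + 362) = sqrt(222)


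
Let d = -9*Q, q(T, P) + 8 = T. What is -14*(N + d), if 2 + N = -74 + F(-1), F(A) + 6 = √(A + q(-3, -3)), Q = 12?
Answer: 2660 - 28*I*√3 ≈ 2660.0 - 48.497*I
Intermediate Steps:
q(T, P) = -8 + T
F(A) = -6 + √(-11 + A) (F(A) = -6 + √(A + (-8 - 3)) = -6 + √(A - 11) = -6 + √(-11 + A))
N = -82 + 2*I*√3 (N = -2 + (-74 + (-6 + √(-11 - 1))) = -2 + (-74 + (-6 + √(-12))) = -2 + (-74 + (-6 + 2*I*√3)) = -2 + (-80 + 2*I*√3) = -82 + 2*I*√3 ≈ -82.0 + 3.4641*I)
d = -108 (d = -9*12 = -108)
-14*(N + d) = -14*((-82 + 2*I*√3) - 108) = -14*(-190 + 2*I*√3) = 2660 - 28*I*√3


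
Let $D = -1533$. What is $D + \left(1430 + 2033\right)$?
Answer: $1930$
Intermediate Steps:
$D + \left(1430 + 2033\right) = -1533 + \left(1430 + 2033\right) = -1533 + 3463 = 1930$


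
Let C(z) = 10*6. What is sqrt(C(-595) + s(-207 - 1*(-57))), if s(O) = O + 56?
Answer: I*sqrt(34) ≈ 5.8309*I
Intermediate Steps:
C(z) = 60
s(O) = 56 + O
sqrt(C(-595) + s(-207 - 1*(-57))) = sqrt(60 + (56 + (-207 - 1*(-57)))) = sqrt(60 + (56 + (-207 + 57))) = sqrt(60 + (56 - 150)) = sqrt(60 - 94) = sqrt(-34) = I*sqrt(34)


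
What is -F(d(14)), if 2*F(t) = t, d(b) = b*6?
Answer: -42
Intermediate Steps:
d(b) = 6*b
F(t) = t/2
-F(d(14)) = -6*14/2 = -84/2 = -1*42 = -42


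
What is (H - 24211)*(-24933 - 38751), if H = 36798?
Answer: -801590508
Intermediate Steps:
(H - 24211)*(-24933 - 38751) = (36798 - 24211)*(-24933 - 38751) = 12587*(-63684) = -801590508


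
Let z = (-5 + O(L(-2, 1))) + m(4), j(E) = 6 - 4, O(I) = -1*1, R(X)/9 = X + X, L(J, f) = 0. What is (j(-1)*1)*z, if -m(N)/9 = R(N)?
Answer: -1308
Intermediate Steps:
R(X) = 18*X (R(X) = 9*(X + X) = 9*(2*X) = 18*X)
m(N) = -162*N
O(I) = -1
j(E) = 2
z = -654 (z = (-5 - 1) - 162*4 = -6 - 648 = -654)
(j(-1)*1)*z = (2*1)*(-654) = 2*(-654) = -1308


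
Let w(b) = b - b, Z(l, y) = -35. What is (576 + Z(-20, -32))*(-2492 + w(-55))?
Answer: -1348172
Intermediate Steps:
w(b) = 0
(576 + Z(-20, -32))*(-2492 + w(-55)) = (576 - 35)*(-2492 + 0) = 541*(-2492) = -1348172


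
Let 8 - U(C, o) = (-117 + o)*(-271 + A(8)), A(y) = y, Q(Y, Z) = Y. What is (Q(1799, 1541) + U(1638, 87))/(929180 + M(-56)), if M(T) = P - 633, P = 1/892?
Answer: -5426036/828263925 ≈ -0.0065511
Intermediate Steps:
P = 1/892 ≈ 0.0011211
M(T) = -564635/892 (M(T) = 1/892 - 633 = -564635/892)
U(C, o) = -30763 + 263*o (U(C, o) = 8 - (-117 + o)*(-271 + 8) = 8 - (-117 + o)*(-263) = 8 - (30771 - 263*o) = 8 + (-30771 + 263*o) = -30763 + 263*o)
(Q(1799, 1541) + U(1638, 87))/(929180 + M(-56)) = (1799 + (-30763 + 263*87))/(929180 - 564635/892) = (1799 + (-30763 + 22881))/(828263925/892) = (1799 - 7882)*(892/828263925) = -6083*892/828263925 = -5426036/828263925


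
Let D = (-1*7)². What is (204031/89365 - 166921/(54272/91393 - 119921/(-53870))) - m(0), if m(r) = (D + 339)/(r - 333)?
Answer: -2717157230671413166639/45906102196617465 ≈ -59189.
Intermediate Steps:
D = 49 (D = (-7)² = 49)
m(r) = 388/(-333 + r) (m(r) = (49 + 339)/(r - 333) = 388/(-333 + r))
(204031/89365 - 166921/(54272/91393 - 119921/(-53870))) - m(0) = (204031/89365 - 166921/(54272/91393 - 119921/(-53870))) - 388/(-333 + 0) = (204031*(1/89365) - 166921/(54272*(1/91393) - 119921*(-1/53870))) - 388/(-333) = (204031/89365 - 166921/(54272/91393 + 119921/53870)) - 388*(-1)/333 = (204031/89365 - 166921/13883572593/4923340910) - 1*(-388/333) = (204031/89365 - 166921*4923340910/13883572593) + 388/333 = (204031/89365 - 821808988038110/13883572593) + 388/333 = -73438127536825977767/1240705464773445 + 388/333 = -2717157230671413166639/45906102196617465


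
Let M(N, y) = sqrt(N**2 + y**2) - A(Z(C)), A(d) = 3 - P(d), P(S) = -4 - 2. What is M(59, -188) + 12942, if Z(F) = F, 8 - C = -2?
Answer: 12933 + 5*sqrt(1553) ≈ 13130.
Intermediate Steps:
C = 10 (C = 8 - 1*(-2) = 8 + 2 = 10)
P(S) = -6
A(d) = 9 (A(d) = 3 - 1*(-6) = 3 + 6 = 9)
M(N, y) = -9 + sqrt(N**2 + y**2) (M(N, y) = sqrt(N**2 + y**2) - 1*9 = sqrt(N**2 + y**2) - 9 = -9 + sqrt(N**2 + y**2))
M(59, -188) + 12942 = (-9 + sqrt(59**2 + (-188)**2)) + 12942 = (-9 + sqrt(3481 + 35344)) + 12942 = (-9 + sqrt(38825)) + 12942 = (-9 + 5*sqrt(1553)) + 12942 = 12933 + 5*sqrt(1553)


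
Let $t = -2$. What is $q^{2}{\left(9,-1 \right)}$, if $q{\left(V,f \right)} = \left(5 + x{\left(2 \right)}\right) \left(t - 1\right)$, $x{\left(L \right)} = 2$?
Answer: $441$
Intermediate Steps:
$q{\left(V,f \right)} = -21$ ($q{\left(V,f \right)} = \left(5 + 2\right) \left(-2 - 1\right) = 7 \left(-3\right) = -21$)
$q^{2}{\left(9,-1 \right)} = \left(-21\right)^{2} = 441$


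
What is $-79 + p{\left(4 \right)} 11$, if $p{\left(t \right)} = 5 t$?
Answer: $141$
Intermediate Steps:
$-79 + p{\left(4 \right)} 11 = -79 + 5 \cdot 4 \cdot 11 = -79 + 20 \cdot 11 = -79 + 220 = 141$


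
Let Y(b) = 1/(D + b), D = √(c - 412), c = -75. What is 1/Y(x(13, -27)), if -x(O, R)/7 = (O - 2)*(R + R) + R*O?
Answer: 6615 + I*√487 ≈ 6615.0 + 22.068*I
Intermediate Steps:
D = I*√487 (D = √(-75 - 412) = √(-487) = I*√487 ≈ 22.068*I)
x(O, R) = -14*R*(-2 + O) - 7*O*R (x(O, R) = -7*((O - 2)*(R + R) + R*O) = -7*((-2 + O)*(2*R) + O*R) = -7*(2*R*(-2 + O) + O*R) = -7*(O*R + 2*R*(-2 + O)) = -14*R*(-2 + O) - 7*O*R)
Y(b) = 1/(b + I*√487) (Y(b) = 1/(I*√487 + b) = 1/(b + I*√487))
1/Y(x(13, -27)) = 1/(1/(7*(-27)*(4 - 3*13) + I*√487)) = 1/(1/(7*(-27)*(4 - 39) + I*√487)) = 1/(1/(7*(-27)*(-35) + I*√487)) = 1/(1/(6615 + I*√487)) = 6615 + I*√487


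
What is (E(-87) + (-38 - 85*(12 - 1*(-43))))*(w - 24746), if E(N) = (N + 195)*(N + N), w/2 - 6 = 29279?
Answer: -795033120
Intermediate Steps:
w = 58570 (w = 12 + 2*29279 = 12 + 58558 = 58570)
E(N) = 2*N*(195 + N) (E(N) = (195 + N)*(2*N) = 2*N*(195 + N))
(E(-87) + (-38 - 85*(12 - 1*(-43))))*(w - 24746) = (2*(-87)*(195 - 87) + (-38 - 85*(12 - 1*(-43))))*(58570 - 24746) = (2*(-87)*108 + (-38 - 85*(12 + 43)))*33824 = (-18792 + (-38 - 85*55))*33824 = (-18792 + (-38 - 4675))*33824 = (-18792 - 4713)*33824 = -23505*33824 = -795033120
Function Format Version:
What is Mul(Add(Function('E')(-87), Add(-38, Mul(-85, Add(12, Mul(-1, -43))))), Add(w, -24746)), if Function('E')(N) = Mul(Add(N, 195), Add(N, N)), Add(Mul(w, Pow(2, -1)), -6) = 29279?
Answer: -795033120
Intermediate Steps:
w = 58570 (w = Add(12, Mul(2, 29279)) = Add(12, 58558) = 58570)
Function('E')(N) = Mul(2, N, Add(195, N)) (Function('E')(N) = Mul(Add(195, N), Mul(2, N)) = Mul(2, N, Add(195, N)))
Mul(Add(Function('E')(-87), Add(-38, Mul(-85, Add(12, Mul(-1, -43))))), Add(w, -24746)) = Mul(Add(Mul(2, -87, Add(195, -87)), Add(-38, Mul(-85, Add(12, Mul(-1, -43))))), Add(58570, -24746)) = Mul(Add(Mul(2, -87, 108), Add(-38, Mul(-85, Add(12, 43)))), 33824) = Mul(Add(-18792, Add(-38, Mul(-85, 55))), 33824) = Mul(Add(-18792, Add(-38, -4675)), 33824) = Mul(Add(-18792, -4713), 33824) = Mul(-23505, 33824) = -795033120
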